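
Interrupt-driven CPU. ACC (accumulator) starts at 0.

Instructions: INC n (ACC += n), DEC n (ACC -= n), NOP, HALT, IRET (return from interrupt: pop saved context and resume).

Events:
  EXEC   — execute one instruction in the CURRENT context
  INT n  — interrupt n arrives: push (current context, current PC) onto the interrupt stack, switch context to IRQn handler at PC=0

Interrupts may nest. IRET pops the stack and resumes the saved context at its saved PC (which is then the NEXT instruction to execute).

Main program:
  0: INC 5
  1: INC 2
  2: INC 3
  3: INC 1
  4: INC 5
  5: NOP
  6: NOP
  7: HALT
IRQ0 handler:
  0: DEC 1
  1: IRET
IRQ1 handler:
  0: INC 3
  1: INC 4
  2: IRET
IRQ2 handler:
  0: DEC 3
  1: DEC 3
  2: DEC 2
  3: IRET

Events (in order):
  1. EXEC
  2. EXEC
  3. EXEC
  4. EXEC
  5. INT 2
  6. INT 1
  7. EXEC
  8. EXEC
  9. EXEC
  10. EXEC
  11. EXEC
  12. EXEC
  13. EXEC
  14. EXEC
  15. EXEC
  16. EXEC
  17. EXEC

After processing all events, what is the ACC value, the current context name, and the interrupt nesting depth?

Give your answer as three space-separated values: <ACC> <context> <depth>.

Answer: 15 MAIN 0

Derivation:
Event 1 (EXEC): [MAIN] PC=0: INC 5 -> ACC=5
Event 2 (EXEC): [MAIN] PC=1: INC 2 -> ACC=7
Event 3 (EXEC): [MAIN] PC=2: INC 3 -> ACC=10
Event 4 (EXEC): [MAIN] PC=3: INC 1 -> ACC=11
Event 5 (INT 2): INT 2 arrives: push (MAIN, PC=4), enter IRQ2 at PC=0 (depth now 1)
Event 6 (INT 1): INT 1 arrives: push (IRQ2, PC=0), enter IRQ1 at PC=0 (depth now 2)
Event 7 (EXEC): [IRQ1] PC=0: INC 3 -> ACC=14
Event 8 (EXEC): [IRQ1] PC=1: INC 4 -> ACC=18
Event 9 (EXEC): [IRQ1] PC=2: IRET -> resume IRQ2 at PC=0 (depth now 1)
Event 10 (EXEC): [IRQ2] PC=0: DEC 3 -> ACC=15
Event 11 (EXEC): [IRQ2] PC=1: DEC 3 -> ACC=12
Event 12 (EXEC): [IRQ2] PC=2: DEC 2 -> ACC=10
Event 13 (EXEC): [IRQ2] PC=3: IRET -> resume MAIN at PC=4 (depth now 0)
Event 14 (EXEC): [MAIN] PC=4: INC 5 -> ACC=15
Event 15 (EXEC): [MAIN] PC=5: NOP
Event 16 (EXEC): [MAIN] PC=6: NOP
Event 17 (EXEC): [MAIN] PC=7: HALT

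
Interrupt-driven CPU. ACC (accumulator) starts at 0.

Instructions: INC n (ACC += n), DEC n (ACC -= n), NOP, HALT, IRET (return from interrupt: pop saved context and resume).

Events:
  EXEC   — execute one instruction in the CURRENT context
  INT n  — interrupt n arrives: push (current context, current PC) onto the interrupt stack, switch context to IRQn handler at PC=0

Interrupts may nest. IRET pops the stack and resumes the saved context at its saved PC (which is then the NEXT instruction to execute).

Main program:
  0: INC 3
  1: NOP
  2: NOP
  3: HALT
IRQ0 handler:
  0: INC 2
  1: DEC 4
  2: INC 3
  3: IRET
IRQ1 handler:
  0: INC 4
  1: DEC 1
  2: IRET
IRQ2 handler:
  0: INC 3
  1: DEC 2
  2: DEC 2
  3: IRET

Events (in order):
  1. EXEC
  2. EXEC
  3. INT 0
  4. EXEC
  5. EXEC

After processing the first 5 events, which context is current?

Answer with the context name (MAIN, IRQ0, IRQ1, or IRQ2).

Event 1 (EXEC): [MAIN] PC=0: INC 3 -> ACC=3
Event 2 (EXEC): [MAIN] PC=1: NOP
Event 3 (INT 0): INT 0 arrives: push (MAIN, PC=2), enter IRQ0 at PC=0 (depth now 1)
Event 4 (EXEC): [IRQ0] PC=0: INC 2 -> ACC=5
Event 5 (EXEC): [IRQ0] PC=1: DEC 4 -> ACC=1

Answer: IRQ0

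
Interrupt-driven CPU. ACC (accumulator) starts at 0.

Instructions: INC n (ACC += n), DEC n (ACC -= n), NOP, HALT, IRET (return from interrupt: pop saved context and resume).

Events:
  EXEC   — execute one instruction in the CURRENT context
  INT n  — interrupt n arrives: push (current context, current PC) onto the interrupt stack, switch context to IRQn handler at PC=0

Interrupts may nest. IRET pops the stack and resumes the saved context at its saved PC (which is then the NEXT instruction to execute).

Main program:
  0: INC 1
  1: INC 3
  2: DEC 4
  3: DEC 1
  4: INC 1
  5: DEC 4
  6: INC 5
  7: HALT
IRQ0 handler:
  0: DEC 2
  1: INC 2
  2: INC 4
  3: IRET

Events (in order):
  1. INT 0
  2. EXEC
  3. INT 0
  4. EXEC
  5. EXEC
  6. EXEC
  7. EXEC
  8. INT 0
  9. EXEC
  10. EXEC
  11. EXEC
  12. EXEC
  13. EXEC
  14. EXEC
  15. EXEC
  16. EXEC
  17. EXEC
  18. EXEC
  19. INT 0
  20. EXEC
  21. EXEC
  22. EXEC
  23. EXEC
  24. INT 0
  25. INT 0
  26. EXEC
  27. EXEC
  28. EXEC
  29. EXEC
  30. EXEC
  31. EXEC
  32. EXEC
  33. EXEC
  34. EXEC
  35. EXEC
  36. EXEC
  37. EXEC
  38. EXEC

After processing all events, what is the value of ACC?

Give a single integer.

Event 1 (INT 0): INT 0 arrives: push (MAIN, PC=0), enter IRQ0 at PC=0 (depth now 1)
Event 2 (EXEC): [IRQ0] PC=0: DEC 2 -> ACC=-2
Event 3 (INT 0): INT 0 arrives: push (IRQ0, PC=1), enter IRQ0 at PC=0 (depth now 2)
Event 4 (EXEC): [IRQ0] PC=0: DEC 2 -> ACC=-4
Event 5 (EXEC): [IRQ0] PC=1: INC 2 -> ACC=-2
Event 6 (EXEC): [IRQ0] PC=2: INC 4 -> ACC=2
Event 7 (EXEC): [IRQ0] PC=3: IRET -> resume IRQ0 at PC=1 (depth now 1)
Event 8 (INT 0): INT 0 arrives: push (IRQ0, PC=1), enter IRQ0 at PC=0 (depth now 2)
Event 9 (EXEC): [IRQ0] PC=0: DEC 2 -> ACC=0
Event 10 (EXEC): [IRQ0] PC=1: INC 2 -> ACC=2
Event 11 (EXEC): [IRQ0] PC=2: INC 4 -> ACC=6
Event 12 (EXEC): [IRQ0] PC=3: IRET -> resume IRQ0 at PC=1 (depth now 1)
Event 13 (EXEC): [IRQ0] PC=1: INC 2 -> ACC=8
Event 14 (EXEC): [IRQ0] PC=2: INC 4 -> ACC=12
Event 15 (EXEC): [IRQ0] PC=3: IRET -> resume MAIN at PC=0 (depth now 0)
Event 16 (EXEC): [MAIN] PC=0: INC 1 -> ACC=13
Event 17 (EXEC): [MAIN] PC=1: INC 3 -> ACC=16
Event 18 (EXEC): [MAIN] PC=2: DEC 4 -> ACC=12
Event 19 (INT 0): INT 0 arrives: push (MAIN, PC=3), enter IRQ0 at PC=0 (depth now 1)
Event 20 (EXEC): [IRQ0] PC=0: DEC 2 -> ACC=10
Event 21 (EXEC): [IRQ0] PC=1: INC 2 -> ACC=12
Event 22 (EXEC): [IRQ0] PC=2: INC 4 -> ACC=16
Event 23 (EXEC): [IRQ0] PC=3: IRET -> resume MAIN at PC=3 (depth now 0)
Event 24 (INT 0): INT 0 arrives: push (MAIN, PC=3), enter IRQ0 at PC=0 (depth now 1)
Event 25 (INT 0): INT 0 arrives: push (IRQ0, PC=0), enter IRQ0 at PC=0 (depth now 2)
Event 26 (EXEC): [IRQ0] PC=0: DEC 2 -> ACC=14
Event 27 (EXEC): [IRQ0] PC=1: INC 2 -> ACC=16
Event 28 (EXEC): [IRQ0] PC=2: INC 4 -> ACC=20
Event 29 (EXEC): [IRQ0] PC=3: IRET -> resume IRQ0 at PC=0 (depth now 1)
Event 30 (EXEC): [IRQ0] PC=0: DEC 2 -> ACC=18
Event 31 (EXEC): [IRQ0] PC=1: INC 2 -> ACC=20
Event 32 (EXEC): [IRQ0] PC=2: INC 4 -> ACC=24
Event 33 (EXEC): [IRQ0] PC=3: IRET -> resume MAIN at PC=3 (depth now 0)
Event 34 (EXEC): [MAIN] PC=3: DEC 1 -> ACC=23
Event 35 (EXEC): [MAIN] PC=4: INC 1 -> ACC=24
Event 36 (EXEC): [MAIN] PC=5: DEC 4 -> ACC=20
Event 37 (EXEC): [MAIN] PC=6: INC 5 -> ACC=25
Event 38 (EXEC): [MAIN] PC=7: HALT

Answer: 25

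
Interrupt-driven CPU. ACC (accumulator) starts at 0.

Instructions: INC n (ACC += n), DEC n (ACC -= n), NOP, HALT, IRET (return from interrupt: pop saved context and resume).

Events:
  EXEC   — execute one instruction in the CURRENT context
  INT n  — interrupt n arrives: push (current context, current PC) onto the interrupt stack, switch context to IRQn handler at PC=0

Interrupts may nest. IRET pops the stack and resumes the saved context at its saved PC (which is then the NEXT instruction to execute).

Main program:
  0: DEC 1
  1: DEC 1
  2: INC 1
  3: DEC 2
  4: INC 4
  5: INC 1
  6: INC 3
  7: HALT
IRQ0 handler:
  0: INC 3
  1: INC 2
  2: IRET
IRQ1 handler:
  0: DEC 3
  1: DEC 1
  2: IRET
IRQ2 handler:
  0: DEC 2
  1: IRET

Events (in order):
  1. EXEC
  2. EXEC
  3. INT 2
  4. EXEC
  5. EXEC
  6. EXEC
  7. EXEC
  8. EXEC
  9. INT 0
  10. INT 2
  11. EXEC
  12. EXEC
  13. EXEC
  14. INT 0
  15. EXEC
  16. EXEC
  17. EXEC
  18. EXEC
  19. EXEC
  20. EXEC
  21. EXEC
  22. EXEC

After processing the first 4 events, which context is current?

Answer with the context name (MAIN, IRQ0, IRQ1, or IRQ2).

Answer: IRQ2

Derivation:
Event 1 (EXEC): [MAIN] PC=0: DEC 1 -> ACC=-1
Event 2 (EXEC): [MAIN] PC=1: DEC 1 -> ACC=-2
Event 3 (INT 2): INT 2 arrives: push (MAIN, PC=2), enter IRQ2 at PC=0 (depth now 1)
Event 4 (EXEC): [IRQ2] PC=0: DEC 2 -> ACC=-4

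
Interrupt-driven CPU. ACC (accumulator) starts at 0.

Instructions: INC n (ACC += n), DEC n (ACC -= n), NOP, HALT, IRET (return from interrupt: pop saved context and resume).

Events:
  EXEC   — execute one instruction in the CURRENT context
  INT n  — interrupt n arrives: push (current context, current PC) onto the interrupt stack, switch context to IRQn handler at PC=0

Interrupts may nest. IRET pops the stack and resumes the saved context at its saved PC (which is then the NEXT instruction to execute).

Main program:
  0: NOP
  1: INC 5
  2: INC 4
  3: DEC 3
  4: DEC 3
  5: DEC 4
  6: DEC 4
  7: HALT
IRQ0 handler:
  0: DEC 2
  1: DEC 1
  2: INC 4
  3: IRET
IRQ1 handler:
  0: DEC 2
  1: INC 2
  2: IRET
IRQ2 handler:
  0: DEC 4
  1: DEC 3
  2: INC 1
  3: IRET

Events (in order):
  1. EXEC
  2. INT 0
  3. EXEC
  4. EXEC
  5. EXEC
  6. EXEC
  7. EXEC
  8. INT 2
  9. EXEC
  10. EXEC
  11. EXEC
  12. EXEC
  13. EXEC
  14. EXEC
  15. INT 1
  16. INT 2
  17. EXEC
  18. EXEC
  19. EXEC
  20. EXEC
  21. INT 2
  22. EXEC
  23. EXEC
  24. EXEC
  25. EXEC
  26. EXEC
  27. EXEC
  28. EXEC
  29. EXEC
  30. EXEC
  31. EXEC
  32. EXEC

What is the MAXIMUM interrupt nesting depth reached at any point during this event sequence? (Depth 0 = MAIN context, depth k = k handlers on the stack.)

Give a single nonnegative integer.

Answer: 2

Derivation:
Event 1 (EXEC): [MAIN] PC=0: NOP [depth=0]
Event 2 (INT 0): INT 0 arrives: push (MAIN, PC=1), enter IRQ0 at PC=0 (depth now 1) [depth=1]
Event 3 (EXEC): [IRQ0] PC=0: DEC 2 -> ACC=-2 [depth=1]
Event 4 (EXEC): [IRQ0] PC=1: DEC 1 -> ACC=-3 [depth=1]
Event 5 (EXEC): [IRQ0] PC=2: INC 4 -> ACC=1 [depth=1]
Event 6 (EXEC): [IRQ0] PC=3: IRET -> resume MAIN at PC=1 (depth now 0) [depth=0]
Event 7 (EXEC): [MAIN] PC=1: INC 5 -> ACC=6 [depth=0]
Event 8 (INT 2): INT 2 arrives: push (MAIN, PC=2), enter IRQ2 at PC=0 (depth now 1) [depth=1]
Event 9 (EXEC): [IRQ2] PC=0: DEC 4 -> ACC=2 [depth=1]
Event 10 (EXEC): [IRQ2] PC=1: DEC 3 -> ACC=-1 [depth=1]
Event 11 (EXEC): [IRQ2] PC=2: INC 1 -> ACC=0 [depth=1]
Event 12 (EXEC): [IRQ2] PC=3: IRET -> resume MAIN at PC=2 (depth now 0) [depth=0]
Event 13 (EXEC): [MAIN] PC=2: INC 4 -> ACC=4 [depth=0]
Event 14 (EXEC): [MAIN] PC=3: DEC 3 -> ACC=1 [depth=0]
Event 15 (INT 1): INT 1 arrives: push (MAIN, PC=4), enter IRQ1 at PC=0 (depth now 1) [depth=1]
Event 16 (INT 2): INT 2 arrives: push (IRQ1, PC=0), enter IRQ2 at PC=0 (depth now 2) [depth=2]
Event 17 (EXEC): [IRQ2] PC=0: DEC 4 -> ACC=-3 [depth=2]
Event 18 (EXEC): [IRQ2] PC=1: DEC 3 -> ACC=-6 [depth=2]
Event 19 (EXEC): [IRQ2] PC=2: INC 1 -> ACC=-5 [depth=2]
Event 20 (EXEC): [IRQ2] PC=3: IRET -> resume IRQ1 at PC=0 (depth now 1) [depth=1]
Event 21 (INT 2): INT 2 arrives: push (IRQ1, PC=0), enter IRQ2 at PC=0 (depth now 2) [depth=2]
Event 22 (EXEC): [IRQ2] PC=0: DEC 4 -> ACC=-9 [depth=2]
Event 23 (EXEC): [IRQ2] PC=1: DEC 3 -> ACC=-12 [depth=2]
Event 24 (EXEC): [IRQ2] PC=2: INC 1 -> ACC=-11 [depth=2]
Event 25 (EXEC): [IRQ2] PC=3: IRET -> resume IRQ1 at PC=0 (depth now 1) [depth=1]
Event 26 (EXEC): [IRQ1] PC=0: DEC 2 -> ACC=-13 [depth=1]
Event 27 (EXEC): [IRQ1] PC=1: INC 2 -> ACC=-11 [depth=1]
Event 28 (EXEC): [IRQ1] PC=2: IRET -> resume MAIN at PC=4 (depth now 0) [depth=0]
Event 29 (EXEC): [MAIN] PC=4: DEC 3 -> ACC=-14 [depth=0]
Event 30 (EXEC): [MAIN] PC=5: DEC 4 -> ACC=-18 [depth=0]
Event 31 (EXEC): [MAIN] PC=6: DEC 4 -> ACC=-22 [depth=0]
Event 32 (EXEC): [MAIN] PC=7: HALT [depth=0]
Max depth observed: 2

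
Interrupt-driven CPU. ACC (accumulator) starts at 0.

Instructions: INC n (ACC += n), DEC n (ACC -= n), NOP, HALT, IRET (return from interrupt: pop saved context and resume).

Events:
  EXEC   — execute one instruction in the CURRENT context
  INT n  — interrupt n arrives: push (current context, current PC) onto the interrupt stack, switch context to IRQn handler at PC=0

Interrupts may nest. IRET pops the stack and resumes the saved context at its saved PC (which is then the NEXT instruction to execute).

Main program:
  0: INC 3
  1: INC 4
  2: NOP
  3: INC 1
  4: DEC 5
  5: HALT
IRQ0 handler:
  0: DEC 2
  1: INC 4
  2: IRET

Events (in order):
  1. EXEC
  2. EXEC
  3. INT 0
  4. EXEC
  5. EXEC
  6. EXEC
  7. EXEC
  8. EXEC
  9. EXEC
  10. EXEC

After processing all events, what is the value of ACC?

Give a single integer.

Event 1 (EXEC): [MAIN] PC=0: INC 3 -> ACC=3
Event 2 (EXEC): [MAIN] PC=1: INC 4 -> ACC=7
Event 3 (INT 0): INT 0 arrives: push (MAIN, PC=2), enter IRQ0 at PC=0 (depth now 1)
Event 4 (EXEC): [IRQ0] PC=0: DEC 2 -> ACC=5
Event 5 (EXEC): [IRQ0] PC=1: INC 4 -> ACC=9
Event 6 (EXEC): [IRQ0] PC=2: IRET -> resume MAIN at PC=2 (depth now 0)
Event 7 (EXEC): [MAIN] PC=2: NOP
Event 8 (EXEC): [MAIN] PC=3: INC 1 -> ACC=10
Event 9 (EXEC): [MAIN] PC=4: DEC 5 -> ACC=5
Event 10 (EXEC): [MAIN] PC=5: HALT

Answer: 5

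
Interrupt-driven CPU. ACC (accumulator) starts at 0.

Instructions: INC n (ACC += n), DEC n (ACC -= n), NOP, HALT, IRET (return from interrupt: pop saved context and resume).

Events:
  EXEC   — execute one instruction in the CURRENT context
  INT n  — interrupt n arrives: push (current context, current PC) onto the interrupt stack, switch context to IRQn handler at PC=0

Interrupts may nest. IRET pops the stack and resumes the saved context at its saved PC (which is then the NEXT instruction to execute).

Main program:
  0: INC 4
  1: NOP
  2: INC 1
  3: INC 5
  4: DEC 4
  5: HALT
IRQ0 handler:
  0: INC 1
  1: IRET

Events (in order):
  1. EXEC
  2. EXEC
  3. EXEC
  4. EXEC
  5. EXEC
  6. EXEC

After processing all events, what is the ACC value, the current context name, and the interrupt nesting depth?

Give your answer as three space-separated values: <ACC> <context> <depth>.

Event 1 (EXEC): [MAIN] PC=0: INC 4 -> ACC=4
Event 2 (EXEC): [MAIN] PC=1: NOP
Event 3 (EXEC): [MAIN] PC=2: INC 1 -> ACC=5
Event 4 (EXEC): [MAIN] PC=3: INC 5 -> ACC=10
Event 5 (EXEC): [MAIN] PC=4: DEC 4 -> ACC=6
Event 6 (EXEC): [MAIN] PC=5: HALT

Answer: 6 MAIN 0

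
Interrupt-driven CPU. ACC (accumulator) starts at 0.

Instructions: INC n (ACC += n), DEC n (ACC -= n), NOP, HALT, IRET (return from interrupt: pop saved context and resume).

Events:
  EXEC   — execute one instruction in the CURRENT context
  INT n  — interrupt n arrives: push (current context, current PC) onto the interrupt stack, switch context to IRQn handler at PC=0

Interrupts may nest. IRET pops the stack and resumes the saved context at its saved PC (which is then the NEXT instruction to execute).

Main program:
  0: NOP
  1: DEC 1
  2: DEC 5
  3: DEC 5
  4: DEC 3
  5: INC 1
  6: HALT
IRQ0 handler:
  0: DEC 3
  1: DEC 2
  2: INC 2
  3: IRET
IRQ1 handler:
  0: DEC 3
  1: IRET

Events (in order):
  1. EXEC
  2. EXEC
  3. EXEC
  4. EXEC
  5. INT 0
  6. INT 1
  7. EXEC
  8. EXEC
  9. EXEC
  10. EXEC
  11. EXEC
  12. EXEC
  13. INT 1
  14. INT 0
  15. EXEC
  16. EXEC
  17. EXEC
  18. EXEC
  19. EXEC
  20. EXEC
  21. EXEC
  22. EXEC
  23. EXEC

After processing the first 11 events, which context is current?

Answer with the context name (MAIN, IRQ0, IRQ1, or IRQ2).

Answer: IRQ0

Derivation:
Event 1 (EXEC): [MAIN] PC=0: NOP
Event 2 (EXEC): [MAIN] PC=1: DEC 1 -> ACC=-1
Event 3 (EXEC): [MAIN] PC=2: DEC 5 -> ACC=-6
Event 4 (EXEC): [MAIN] PC=3: DEC 5 -> ACC=-11
Event 5 (INT 0): INT 0 arrives: push (MAIN, PC=4), enter IRQ0 at PC=0 (depth now 1)
Event 6 (INT 1): INT 1 arrives: push (IRQ0, PC=0), enter IRQ1 at PC=0 (depth now 2)
Event 7 (EXEC): [IRQ1] PC=0: DEC 3 -> ACC=-14
Event 8 (EXEC): [IRQ1] PC=1: IRET -> resume IRQ0 at PC=0 (depth now 1)
Event 9 (EXEC): [IRQ0] PC=0: DEC 3 -> ACC=-17
Event 10 (EXEC): [IRQ0] PC=1: DEC 2 -> ACC=-19
Event 11 (EXEC): [IRQ0] PC=2: INC 2 -> ACC=-17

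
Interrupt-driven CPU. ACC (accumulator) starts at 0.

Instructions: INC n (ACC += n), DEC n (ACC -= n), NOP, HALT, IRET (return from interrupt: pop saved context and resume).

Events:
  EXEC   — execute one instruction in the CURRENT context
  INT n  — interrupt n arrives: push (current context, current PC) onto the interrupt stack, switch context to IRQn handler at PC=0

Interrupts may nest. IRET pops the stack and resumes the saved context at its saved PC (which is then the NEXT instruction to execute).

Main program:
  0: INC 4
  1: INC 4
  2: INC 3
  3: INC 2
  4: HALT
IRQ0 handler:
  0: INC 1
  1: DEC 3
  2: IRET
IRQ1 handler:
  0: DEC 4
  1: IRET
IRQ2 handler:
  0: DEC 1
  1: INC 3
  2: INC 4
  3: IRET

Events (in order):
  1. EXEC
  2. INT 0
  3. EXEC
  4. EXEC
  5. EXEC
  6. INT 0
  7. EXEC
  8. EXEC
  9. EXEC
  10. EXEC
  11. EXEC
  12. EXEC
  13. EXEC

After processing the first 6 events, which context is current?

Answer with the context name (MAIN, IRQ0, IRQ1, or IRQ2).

Event 1 (EXEC): [MAIN] PC=0: INC 4 -> ACC=4
Event 2 (INT 0): INT 0 arrives: push (MAIN, PC=1), enter IRQ0 at PC=0 (depth now 1)
Event 3 (EXEC): [IRQ0] PC=0: INC 1 -> ACC=5
Event 4 (EXEC): [IRQ0] PC=1: DEC 3 -> ACC=2
Event 5 (EXEC): [IRQ0] PC=2: IRET -> resume MAIN at PC=1 (depth now 0)
Event 6 (INT 0): INT 0 arrives: push (MAIN, PC=1), enter IRQ0 at PC=0 (depth now 1)

Answer: IRQ0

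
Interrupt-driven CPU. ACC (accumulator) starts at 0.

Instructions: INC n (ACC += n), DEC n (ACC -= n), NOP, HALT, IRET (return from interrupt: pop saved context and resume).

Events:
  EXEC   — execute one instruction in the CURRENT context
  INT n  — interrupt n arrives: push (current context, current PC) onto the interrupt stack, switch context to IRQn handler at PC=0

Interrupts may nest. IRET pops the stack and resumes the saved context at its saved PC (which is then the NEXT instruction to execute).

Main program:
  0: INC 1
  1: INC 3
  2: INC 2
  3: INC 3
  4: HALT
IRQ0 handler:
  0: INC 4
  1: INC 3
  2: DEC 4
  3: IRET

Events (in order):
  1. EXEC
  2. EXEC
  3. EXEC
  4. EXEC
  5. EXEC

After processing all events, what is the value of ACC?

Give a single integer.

Answer: 9

Derivation:
Event 1 (EXEC): [MAIN] PC=0: INC 1 -> ACC=1
Event 2 (EXEC): [MAIN] PC=1: INC 3 -> ACC=4
Event 3 (EXEC): [MAIN] PC=2: INC 2 -> ACC=6
Event 4 (EXEC): [MAIN] PC=3: INC 3 -> ACC=9
Event 5 (EXEC): [MAIN] PC=4: HALT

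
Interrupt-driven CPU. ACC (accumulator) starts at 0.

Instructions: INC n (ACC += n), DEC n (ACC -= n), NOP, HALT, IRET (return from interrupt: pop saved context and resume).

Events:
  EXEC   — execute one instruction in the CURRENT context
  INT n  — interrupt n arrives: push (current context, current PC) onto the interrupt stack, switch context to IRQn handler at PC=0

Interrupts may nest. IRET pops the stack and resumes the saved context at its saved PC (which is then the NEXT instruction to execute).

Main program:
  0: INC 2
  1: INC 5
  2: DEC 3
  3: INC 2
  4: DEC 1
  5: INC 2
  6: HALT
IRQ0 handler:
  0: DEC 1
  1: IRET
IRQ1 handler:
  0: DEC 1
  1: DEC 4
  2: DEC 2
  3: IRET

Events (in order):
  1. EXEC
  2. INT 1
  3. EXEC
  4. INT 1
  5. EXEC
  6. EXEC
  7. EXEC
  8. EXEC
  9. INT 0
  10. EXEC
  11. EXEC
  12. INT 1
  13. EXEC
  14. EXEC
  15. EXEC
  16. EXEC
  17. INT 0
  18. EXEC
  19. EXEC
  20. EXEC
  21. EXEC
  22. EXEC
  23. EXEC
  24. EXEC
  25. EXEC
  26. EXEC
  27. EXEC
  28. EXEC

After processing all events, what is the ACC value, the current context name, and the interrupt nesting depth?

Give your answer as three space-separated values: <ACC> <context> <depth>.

Event 1 (EXEC): [MAIN] PC=0: INC 2 -> ACC=2
Event 2 (INT 1): INT 1 arrives: push (MAIN, PC=1), enter IRQ1 at PC=0 (depth now 1)
Event 3 (EXEC): [IRQ1] PC=0: DEC 1 -> ACC=1
Event 4 (INT 1): INT 1 arrives: push (IRQ1, PC=1), enter IRQ1 at PC=0 (depth now 2)
Event 5 (EXEC): [IRQ1] PC=0: DEC 1 -> ACC=0
Event 6 (EXEC): [IRQ1] PC=1: DEC 4 -> ACC=-4
Event 7 (EXEC): [IRQ1] PC=2: DEC 2 -> ACC=-6
Event 8 (EXEC): [IRQ1] PC=3: IRET -> resume IRQ1 at PC=1 (depth now 1)
Event 9 (INT 0): INT 0 arrives: push (IRQ1, PC=1), enter IRQ0 at PC=0 (depth now 2)
Event 10 (EXEC): [IRQ0] PC=0: DEC 1 -> ACC=-7
Event 11 (EXEC): [IRQ0] PC=1: IRET -> resume IRQ1 at PC=1 (depth now 1)
Event 12 (INT 1): INT 1 arrives: push (IRQ1, PC=1), enter IRQ1 at PC=0 (depth now 2)
Event 13 (EXEC): [IRQ1] PC=0: DEC 1 -> ACC=-8
Event 14 (EXEC): [IRQ1] PC=1: DEC 4 -> ACC=-12
Event 15 (EXEC): [IRQ1] PC=2: DEC 2 -> ACC=-14
Event 16 (EXEC): [IRQ1] PC=3: IRET -> resume IRQ1 at PC=1 (depth now 1)
Event 17 (INT 0): INT 0 arrives: push (IRQ1, PC=1), enter IRQ0 at PC=0 (depth now 2)
Event 18 (EXEC): [IRQ0] PC=0: DEC 1 -> ACC=-15
Event 19 (EXEC): [IRQ0] PC=1: IRET -> resume IRQ1 at PC=1 (depth now 1)
Event 20 (EXEC): [IRQ1] PC=1: DEC 4 -> ACC=-19
Event 21 (EXEC): [IRQ1] PC=2: DEC 2 -> ACC=-21
Event 22 (EXEC): [IRQ1] PC=3: IRET -> resume MAIN at PC=1 (depth now 0)
Event 23 (EXEC): [MAIN] PC=1: INC 5 -> ACC=-16
Event 24 (EXEC): [MAIN] PC=2: DEC 3 -> ACC=-19
Event 25 (EXEC): [MAIN] PC=3: INC 2 -> ACC=-17
Event 26 (EXEC): [MAIN] PC=4: DEC 1 -> ACC=-18
Event 27 (EXEC): [MAIN] PC=5: INC 2 -> ACC=-16
Event 28 (EXEC): [MAIN] PC=6: HALT

Answer: -16 MAIN 0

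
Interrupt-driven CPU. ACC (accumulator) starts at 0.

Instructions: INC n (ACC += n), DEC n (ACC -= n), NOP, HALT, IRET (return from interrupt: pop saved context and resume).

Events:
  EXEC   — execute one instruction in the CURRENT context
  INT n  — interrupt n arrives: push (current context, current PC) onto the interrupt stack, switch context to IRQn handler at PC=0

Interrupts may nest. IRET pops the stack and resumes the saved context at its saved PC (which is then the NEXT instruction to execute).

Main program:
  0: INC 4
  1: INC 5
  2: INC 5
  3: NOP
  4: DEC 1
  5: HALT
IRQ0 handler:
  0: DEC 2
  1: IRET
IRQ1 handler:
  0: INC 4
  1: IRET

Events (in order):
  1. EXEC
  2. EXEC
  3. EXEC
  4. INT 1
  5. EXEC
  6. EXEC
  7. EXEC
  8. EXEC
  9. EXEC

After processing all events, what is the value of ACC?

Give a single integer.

Event 1 (EXEC): [MAIN] PC=0: INC 4 -> ACC=4
Event 2 (EXEC): [MAIN] PC=1: INC 5 -> ACC=9
Event 3 (EXEC): [MAIN] PC=2: INC 5 -> ACC=14
Event 4 (INT 1): INT 1 arrives: push (MAIN, PC=3), enter IRQ1 at PC=0 (depth now 1)
Event 5 (EXEC): [IRQ1] PC=0: INC 4 -> ACC=18
Event 6 (EXEC): [IRQ1] PC=1: IRET -> resume MAIN at PC=3 (depth now 0)
Event 7 (EXEC): [MAIN] PC=3: NOP
Event 8 (EXEC): [MAIN] PC=4: DEC 1 -> ACC=17
Event 9 (EXEC): [MAIN] PC=5: HALT

Answer: 17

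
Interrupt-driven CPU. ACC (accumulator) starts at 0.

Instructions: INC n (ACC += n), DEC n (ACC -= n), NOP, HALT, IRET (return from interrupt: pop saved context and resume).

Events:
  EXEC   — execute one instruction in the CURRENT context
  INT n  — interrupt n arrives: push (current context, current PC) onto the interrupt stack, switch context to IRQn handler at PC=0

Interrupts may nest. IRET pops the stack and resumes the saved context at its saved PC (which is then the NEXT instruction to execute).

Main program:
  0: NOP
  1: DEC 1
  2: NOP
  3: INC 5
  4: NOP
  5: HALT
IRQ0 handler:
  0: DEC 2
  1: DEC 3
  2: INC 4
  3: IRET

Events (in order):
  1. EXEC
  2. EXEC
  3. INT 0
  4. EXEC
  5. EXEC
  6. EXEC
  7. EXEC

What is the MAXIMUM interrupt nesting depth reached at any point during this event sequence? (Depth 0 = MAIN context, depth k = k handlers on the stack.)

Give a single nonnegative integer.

Answer: 1

Derivation:
Event 1 (EXEC): [MAIN] PC=0: NOP [depth=0]
Event 2 (EXEC): [MAIN] PC=1: DEC 1 -> ACC=-1 [depth=0]
Event 3 (INT 0): INT 0 arrives: push (MAIN, PC=2), enter IRQ0 at PC=0 (depth now 1) [depth=1]
Event 4 (EXEC): [IRQ0] PC=0: DEC 2 -> ACC=-3 [depth=1]
Event 5 (EXEC): [IRQ0] PC=1: DEC 3 -> ACC=-6 [depth=1]
Event 6 (EXEC): [IRQ0] PC=2: INC 4 -> ACC=-2 [depth=1]
Event 7 (EXEC): [IRQ0] PC=3: IRET -> resume MAIN at PC=2 (depth now 0) [depth=0]
Max depth observed: 1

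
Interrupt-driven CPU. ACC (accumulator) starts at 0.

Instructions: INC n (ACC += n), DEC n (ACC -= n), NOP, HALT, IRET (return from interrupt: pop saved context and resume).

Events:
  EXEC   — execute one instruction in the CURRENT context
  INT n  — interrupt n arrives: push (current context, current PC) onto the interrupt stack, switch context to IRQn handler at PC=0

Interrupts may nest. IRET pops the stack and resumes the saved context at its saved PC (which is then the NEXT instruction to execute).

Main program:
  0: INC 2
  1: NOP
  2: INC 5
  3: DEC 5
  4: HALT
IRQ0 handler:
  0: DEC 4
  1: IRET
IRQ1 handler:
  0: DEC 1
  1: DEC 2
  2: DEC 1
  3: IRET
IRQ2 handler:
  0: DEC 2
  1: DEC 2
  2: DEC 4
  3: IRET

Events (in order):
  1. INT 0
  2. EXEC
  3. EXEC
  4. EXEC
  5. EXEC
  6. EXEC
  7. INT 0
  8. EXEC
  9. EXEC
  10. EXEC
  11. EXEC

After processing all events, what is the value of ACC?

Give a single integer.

Answer: -6

Derivation:
Event 1 (INT 0): INT 0 arrives: push (MAIN, PC=0), enter IRQ0 at PC=0 (depth now 1)
Event 2 (EXEC): [IRQ0] PC=0: DEC 4 -> ACC=-4
Event 3 (EXEC): [IRQ0] PC=1: IRET -> resume MAIN at PC=0 (depth now 0)
Event 4 (EXEC): [MAIN] PC=0: INC 2 -> ACC=-2
Event 5 (EXEC): [MAIN] PC=1: NOP
Event 6 (EXEC): [MAIN] PC=2: INC 5 -> ACC=3
Event 7 (INT 0): INT 0 arrives: push (MAIN, PC=3), enter IRQ0 at PC=0 (depth now 1)
Event 8 (EXEC): [IRQ0] PC=0: DEC 4 -> ACC=-1
Event 9 (EXEC): [IRQ0] PC=1: IRET -> resume MAIN at PC=3 (depth now 0)
Event 10 (EXEC): [MAIN] PC=3: DEC 5 -> ACC=-6
Event 11 (EXEC): [MAIN] PC=4: HALT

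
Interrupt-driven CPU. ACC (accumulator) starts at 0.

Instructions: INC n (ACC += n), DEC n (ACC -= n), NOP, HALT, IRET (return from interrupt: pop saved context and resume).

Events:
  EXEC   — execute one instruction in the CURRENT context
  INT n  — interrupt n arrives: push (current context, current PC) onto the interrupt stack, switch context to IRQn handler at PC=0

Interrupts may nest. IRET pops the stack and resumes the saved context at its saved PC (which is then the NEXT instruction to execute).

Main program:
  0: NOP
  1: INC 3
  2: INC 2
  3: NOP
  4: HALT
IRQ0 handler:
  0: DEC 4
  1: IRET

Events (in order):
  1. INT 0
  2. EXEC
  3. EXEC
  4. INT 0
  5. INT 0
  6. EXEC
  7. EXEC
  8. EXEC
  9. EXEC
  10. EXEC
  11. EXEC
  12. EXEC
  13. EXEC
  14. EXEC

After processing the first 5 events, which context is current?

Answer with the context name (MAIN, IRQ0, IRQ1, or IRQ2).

Answer: IRQ0

Derivation:
Event 1 (INT 0): INT 0 arrives: push (MAIN, PC=0), enter IRQ0 at PC=0 (depth now 1)
Event 2 (EXEC): [IRQ0] PC=0: DEC 4 -> ACC=-4
Event 3 (EXEC): [IRQ0] PC=1: IRET -> resume MAIN at PC=0 (depth now 0)
Event 4 (INT 0): INT 0 arrives: push (MAIN, PC=0), enter IRQ0 at PC=0 (depth now 1)
Event 5 (INT 0): INT 0 arrives: push (IRQ0, PC=0), enter IRQ0 at PC=0 (depth now 2)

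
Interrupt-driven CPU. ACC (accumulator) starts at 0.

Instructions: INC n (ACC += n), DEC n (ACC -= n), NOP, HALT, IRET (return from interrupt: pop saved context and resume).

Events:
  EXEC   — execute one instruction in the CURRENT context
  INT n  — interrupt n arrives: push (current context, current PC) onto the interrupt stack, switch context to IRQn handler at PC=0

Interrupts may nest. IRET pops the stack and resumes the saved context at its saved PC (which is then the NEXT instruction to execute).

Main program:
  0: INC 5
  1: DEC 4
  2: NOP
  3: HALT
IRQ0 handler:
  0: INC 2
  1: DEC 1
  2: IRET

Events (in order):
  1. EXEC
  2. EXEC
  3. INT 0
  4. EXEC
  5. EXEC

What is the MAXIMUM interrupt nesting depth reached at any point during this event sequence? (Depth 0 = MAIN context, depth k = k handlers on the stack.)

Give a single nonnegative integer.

Event 1 (EXEC): [MAIN] PC=0: INC 5 -> ACC=5 [depth=0]
Event 2 (EXEC): [MAIN] PC=1: DEC 4 -> ACC=1 [depth=0]
Event 3 (INT 0): INT 0 arrives: push (MAIN, PC=2), enter IRQ0 at PC=0 (depth now 1) [depth=1]
Event 4 (EXEC): [IRQ0] PC=0: INC 2 -> ACC=3 [depth=1]
Event 5 (EXEC): [IRQ0] PC=1: DEC 1 -> ACC=2 [depth=1]
Max depth observed: 1

Answer: 1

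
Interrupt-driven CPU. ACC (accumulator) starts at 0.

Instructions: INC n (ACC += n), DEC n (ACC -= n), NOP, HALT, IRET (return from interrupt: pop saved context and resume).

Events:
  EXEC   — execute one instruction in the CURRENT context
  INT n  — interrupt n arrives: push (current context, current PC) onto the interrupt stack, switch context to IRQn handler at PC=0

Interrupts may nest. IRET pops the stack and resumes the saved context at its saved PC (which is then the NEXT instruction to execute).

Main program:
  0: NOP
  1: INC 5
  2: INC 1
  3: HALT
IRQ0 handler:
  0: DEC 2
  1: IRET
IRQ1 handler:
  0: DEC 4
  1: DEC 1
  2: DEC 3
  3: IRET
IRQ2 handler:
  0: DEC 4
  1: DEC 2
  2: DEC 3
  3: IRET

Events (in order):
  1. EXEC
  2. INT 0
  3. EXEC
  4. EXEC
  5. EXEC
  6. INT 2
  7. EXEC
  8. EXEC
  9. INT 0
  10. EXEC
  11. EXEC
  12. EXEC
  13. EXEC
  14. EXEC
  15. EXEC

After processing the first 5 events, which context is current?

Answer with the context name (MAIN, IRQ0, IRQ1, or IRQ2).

Event 1 (EXEC): [MAIN] PC=0: NOP
Event 2 (INT 0): INT 0 arrives: push (MAIN, PC=1), enter IRQ0 at PC=0 (depth now 1)
Event 3 (EXEC): [IRQ0] PC=0: DEC 2 -> ACC=-2
Event 4 (EXEC): [IRQ0] PC=1: IRET -> resume MAIN at PC=1 (depth now 0)
Event 5 (EXEC): [MAIN] PC=1: INC 5 -> ACC=3

Answer: MAIN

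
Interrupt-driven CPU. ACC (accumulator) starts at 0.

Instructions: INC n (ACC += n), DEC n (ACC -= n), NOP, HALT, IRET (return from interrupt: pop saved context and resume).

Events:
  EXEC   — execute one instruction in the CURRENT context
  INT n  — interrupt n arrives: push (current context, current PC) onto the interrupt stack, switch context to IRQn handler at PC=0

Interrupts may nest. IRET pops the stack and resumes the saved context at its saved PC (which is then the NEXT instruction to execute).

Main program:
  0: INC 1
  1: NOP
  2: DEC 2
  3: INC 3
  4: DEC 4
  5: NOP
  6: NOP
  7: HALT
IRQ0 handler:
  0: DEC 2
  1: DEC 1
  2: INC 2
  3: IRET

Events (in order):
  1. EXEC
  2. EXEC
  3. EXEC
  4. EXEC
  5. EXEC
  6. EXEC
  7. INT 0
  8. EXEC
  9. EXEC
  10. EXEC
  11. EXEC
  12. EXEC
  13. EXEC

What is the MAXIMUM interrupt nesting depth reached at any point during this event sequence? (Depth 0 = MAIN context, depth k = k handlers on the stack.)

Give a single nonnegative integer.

Answer: 1

Derivation:
Event 1 (EXEC): [MAIN] PC=0: INC 1 -> ACC=1 [depth=0]
Event 2 (EXEC): [MAIN] PC=1: NOP [depth=0]
Event 3 (EXEC): [MAIN] PC=2: DEC 2 -> ACC=-1 [depth=0]
Event 4 (EXEC): [MAIN] PC=3: INC 3 -> ACC=2 [depth=0]
Event 5 (EXEC): [MAIN] PC=4: DEC 4 -> ACC=-2 [depth=0]
Event 6 (EXEC): [MAIN] PC=5: NOP [depth=0]
Event 7 (INT 0): INT 0 arrives: push (MAIN, PC=6), enter IRQ0 at PC=0 (depth now 1) [depth=1]
Event 8 (EXEC): [IRQ0] PC=0: DEC 2 -> ACC=-4 [depth=1]
Event 9 (EXEC): [IRQ0] PC=1: DEC 1 -> ACC=-5 [depth=1]
Event 10 (EXEC): [IRQ0] PC=2: INC 2 -> ACC=-3 [depth=1]
Event 11 (EXEC): [IRQ0] PC=3: IRET -> resume MAIN at PC=6 (depth now 0) [depth=0]
Event 12 (EXEC): [MAIN] PC=6: NOP [depth=0]
Event 13 (EXEC): [MAIN] PC=7: HALT [depth=0]
Max depth observed: 1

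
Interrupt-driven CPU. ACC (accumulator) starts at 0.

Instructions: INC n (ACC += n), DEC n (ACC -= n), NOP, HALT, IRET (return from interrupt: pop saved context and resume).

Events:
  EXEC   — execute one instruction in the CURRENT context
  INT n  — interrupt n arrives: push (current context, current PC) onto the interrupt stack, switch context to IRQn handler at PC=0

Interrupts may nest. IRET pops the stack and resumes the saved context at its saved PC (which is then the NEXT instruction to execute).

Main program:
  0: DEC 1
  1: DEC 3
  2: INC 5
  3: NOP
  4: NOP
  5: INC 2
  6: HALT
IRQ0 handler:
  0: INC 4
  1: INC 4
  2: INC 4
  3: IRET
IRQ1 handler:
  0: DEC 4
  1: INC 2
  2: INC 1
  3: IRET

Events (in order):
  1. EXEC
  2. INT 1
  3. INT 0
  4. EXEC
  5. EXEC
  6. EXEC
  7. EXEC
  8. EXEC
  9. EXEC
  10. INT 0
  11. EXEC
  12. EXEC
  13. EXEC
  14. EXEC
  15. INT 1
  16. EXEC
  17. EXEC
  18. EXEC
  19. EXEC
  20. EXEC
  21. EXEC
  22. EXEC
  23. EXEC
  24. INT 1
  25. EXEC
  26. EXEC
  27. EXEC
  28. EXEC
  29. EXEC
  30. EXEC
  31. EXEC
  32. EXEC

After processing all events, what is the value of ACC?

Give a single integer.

Event 1 (EXEC): [MAIN] PC=0: DEC 1 -> ACC=-1
Event 2 (INT 1): INT 1 arrives: push (MAIN, PC=1), enter IRQ1 at PC=0 (depth now 1)
Event 3 (INT 0): INT 0 arrives: push (IRQ1, PC=0), enter IRQ0 at PC=0 (depth now 2)
Event 4 (EXEC): [IRQ0] PC=0: INC 4 -> ACC=3
Event 5 (EXEC): [IRQ0] PC=1: INC 4 -> ACC=7
Event 6 (EXEC): [IRQ0] PC=2: INC 4 -> ACC=11
Event 7 (EXEC): [IRQ0] PC=3: IRET -> resume IRQ1 at PC=0 (depth now 1)
Event 8 (EXEC): [IRQ1] PC=0: DEC 4 -> ACC=7
Event 9 (EXEC): [IRQ1] PC=1: INC 2 -> ACC=9
Event 10 (INT 0): INT 0 arrives: push (IRQ1, PC=2), enter IRQ0 at PC=0 (depth now 2)
Event 11 (EXEC): [IRQ0] PC=0: INC 4 -> ACC=13
Event 12 (EXEC): [IRQ0] PC=1: INC 4 -> ACC=17
Event 13 (EXEC): [IRQ0] PC=2: INC 4 -> ACC=21
Event 14 (EXEC): [IRQ0] PC=3: IRET -> resume IRQ1 at PC=2 (depth now 1)
Event 15 (INT 1): INT 1 arrives: push (IRQ1, PC=2), enter IRQ1 at PC=0 (depth now 2)
Event 16 (EXEC): [IRQ1] PC=0: DEC 4 -> ACC=17
Event 17 (EXEC): [IRQ1] PC=1: INC 2 -> ACC=19
Event 18 (EXEC): [IRQ1] PC=2: INC 1 -> ACC=20
Event 19 (EXEC): [IRQ1] PC=3: IRET -> resume IRQ1 at PC=2 (depth now 1)
Event 20 (EXEC): [IRQ1] PC=2: INC 1 -> ACC=21
Event 21 (EXEC): [IRQ1] PC=3: IRET -> resume MAIN at PC=1 (depth now 0)
Event 22 (EXEC): [MAIN] PC=1: DEC 3 -> ACC=18
Event 23 (EXEC): [MAIN] PC=2: INC 5 -> ACC=23
Event 24 (INT 1): INT 1 arrives: push (MAIN, PC=3), enter IRQ1 at PC=0 (depth now 1)
Event 25 (EXEC): [IRQ1] PC=0: DEC 4 -> ACC=19
Event 26 (EXEC): [IRQ1] PC=1: INC 2 -> ACC=21
Event 27 (EXEC): [IRQ1] PC=2: INC 1 -> ACC=22
Event 28 (EXEC): [IRQ1] PC=3: IRET -> resume MAIN at PC=3 (depth now 0)
Event 29 (EXEC): [MAIN] PC=3: NOP
Event 30 (EXEC): [MAIN] PC=4: NOP
Event 31 (EXEC): [MAIN] PC=5: INC 2 -> ACC=24
Event 32 (EXEC): [MAIN] PC=6: HALT

Answer: 24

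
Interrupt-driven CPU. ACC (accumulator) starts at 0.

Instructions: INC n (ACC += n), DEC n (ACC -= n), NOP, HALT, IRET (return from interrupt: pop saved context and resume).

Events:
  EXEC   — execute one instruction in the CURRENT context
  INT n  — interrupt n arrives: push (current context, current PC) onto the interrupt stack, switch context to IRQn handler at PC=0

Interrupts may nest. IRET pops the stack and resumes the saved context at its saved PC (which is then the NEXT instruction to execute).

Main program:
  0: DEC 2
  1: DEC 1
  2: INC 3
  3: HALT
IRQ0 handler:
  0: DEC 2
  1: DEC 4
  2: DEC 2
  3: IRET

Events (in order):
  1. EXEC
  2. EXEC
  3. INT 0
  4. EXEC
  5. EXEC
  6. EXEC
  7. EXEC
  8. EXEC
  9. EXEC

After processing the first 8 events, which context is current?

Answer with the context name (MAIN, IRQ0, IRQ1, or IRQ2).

Event 1 (EXEC): [MAIN] PC=0: DEC 2 -> ACC=-2
Event 2 (EXEC): [MAIN] PC=1: DEC 1 -> ACC=-3
Event 3 (INT 0): INT 0 arrives: push (MAIN, PC=2), enter IRQ0 at PC=0 (depth now 1)
Event 4 (EXEC): [IRQ0] PC=0: DEC 2 -> ACC=-5
Event 5 (EXEC): [IRQ0] PC=1: DEC 4 -> ACC=-9
Event 6 (EXEC): [IRQ0] PC=2: DEC 2 -> ACC=-11
Event 7 (EXEC): [IRQ0] PC=3: IRET -> resume MAIN at PC=2 (depth now 0)
Event 8 (EXEC): [MAIN] PC=2: INC 3 -> ACC=-8

Answer: MAIN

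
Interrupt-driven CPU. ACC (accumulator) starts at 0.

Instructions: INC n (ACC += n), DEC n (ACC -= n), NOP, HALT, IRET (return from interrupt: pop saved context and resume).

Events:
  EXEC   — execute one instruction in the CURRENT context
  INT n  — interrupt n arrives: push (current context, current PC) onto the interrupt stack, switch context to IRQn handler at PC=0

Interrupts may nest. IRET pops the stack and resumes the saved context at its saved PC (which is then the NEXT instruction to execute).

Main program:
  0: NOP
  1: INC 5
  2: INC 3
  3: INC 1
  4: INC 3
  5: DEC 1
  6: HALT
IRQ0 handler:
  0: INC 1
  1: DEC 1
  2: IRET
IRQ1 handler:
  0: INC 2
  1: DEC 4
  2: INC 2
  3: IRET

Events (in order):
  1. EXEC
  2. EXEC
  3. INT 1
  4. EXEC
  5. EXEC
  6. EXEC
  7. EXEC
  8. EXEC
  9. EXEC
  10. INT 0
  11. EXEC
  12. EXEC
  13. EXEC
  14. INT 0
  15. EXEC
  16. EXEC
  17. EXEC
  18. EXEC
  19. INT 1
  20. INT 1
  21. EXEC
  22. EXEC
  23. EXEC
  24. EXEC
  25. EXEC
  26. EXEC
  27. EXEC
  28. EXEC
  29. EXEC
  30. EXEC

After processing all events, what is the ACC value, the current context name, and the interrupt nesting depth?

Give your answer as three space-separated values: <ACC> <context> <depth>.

Event 1 (EXEC): [MAIN] PC=0: NOP
Event 2 (EXEC): [MAIN] PC=1: INC 5 -> ACC=5
Event 3 (INT 1): INT 1 arrives: push (MAIN, PC=2), enter IRQ1 at PC=0 (depth now 1)
Event 4 (EXEC): [IRQ1] PC=0: INC 2 -> ACC=7
Event 5 (EXEC): [IRQ1] PC=1: DEC 4 -> ACC=3
Event 6 (EXEC): [IRQ1] PC=2: INC 2 -> ACC=5
Event 7 (EXEC): [IRQ1] PC=3: IRET -> resume MAIN at PC=2 (depth now 0)
Event 8 (EXEC): [MAIN] PC=2: INC 3 -> ACC=8
Event 9 (EXEC): [MAIN] PC=3: INC 1 -> ACC=9
Event 10 (INT 0): INT 0 arrives: push (MAIN, PC=4), enter IRQ0 at PC=0 (depth now 1)
Event 11 (EXEC): [IRQ0] PC=0: INC 1 -> ACC=10
Event 12 (EXEC): [IRQ0] PC=1: DEC 1 -> ACC=9
Event 13 (EXEC): [IRQ0] PC=2: IRET -> resume MAIN at PC=4 (depth now 0)
Event 14 (INT 0): INT 0 arrives: push (MAIN, PC=4), enter IRQ0 at PC=0 (depth now 1)
Event 15 (EXEC): [IRQ0] PC=0: INC 1 -> ACC=10
Event 16 (EXEC): [IRQ0] PC=1: DEC 1 -> ACC=9
Event 17 (EXEC): [IRQ0] PC=2: IRET -> resume MAIN at PC=4 (depth now 0)
Event 18 (EXEC): [MAIN] PC=4: INC 3 -> ACC=12
Event 19 (INT 1): INT 1 arrives: push (MAIN, PC=5), enter IRQ1 at PC=0 (depth now 1)
Event 20 (INT 1): INT 1 arrives: push (IRQ1, PC=0), enter IRQ1 at PC=0 (depth now 2)
Event 21 (EXEC): [IRQ1] PC=0: INC 2 -> ACC=14
Event 22 (EXEC): [IRQ1] PC=1: DEC 4 -> ACC=10
Event 23 (EXEC): [IRQ1] PC=2: INC 2 -> ACC=12
Event 24 (EXEC): [IRQ1] PC=3: IRET -> resume IRQ1 at PC=0 (depth now 1)
Event 25 (EXEC): [IRQ1] PC=0: INC 2 -> ACC=14
Event 26 (EXEC): [IRQ1] PC=1: DEC 4 -> ACC=10
Event 27 (EXEC): [IRQ1] PC=2: INC 2 -> ACC=12
Event 28 (EXEC): [IRQ1] PC=3: IRET -> resume MAIN at PC=5 (depth now 0)
Event 29 (EXEC): [MAIN] PC=5: DEC 1 -> ACC=11
Event 30 (EXEC): [MAIN] PC=6: HALT

Answer: 11 MAIN 0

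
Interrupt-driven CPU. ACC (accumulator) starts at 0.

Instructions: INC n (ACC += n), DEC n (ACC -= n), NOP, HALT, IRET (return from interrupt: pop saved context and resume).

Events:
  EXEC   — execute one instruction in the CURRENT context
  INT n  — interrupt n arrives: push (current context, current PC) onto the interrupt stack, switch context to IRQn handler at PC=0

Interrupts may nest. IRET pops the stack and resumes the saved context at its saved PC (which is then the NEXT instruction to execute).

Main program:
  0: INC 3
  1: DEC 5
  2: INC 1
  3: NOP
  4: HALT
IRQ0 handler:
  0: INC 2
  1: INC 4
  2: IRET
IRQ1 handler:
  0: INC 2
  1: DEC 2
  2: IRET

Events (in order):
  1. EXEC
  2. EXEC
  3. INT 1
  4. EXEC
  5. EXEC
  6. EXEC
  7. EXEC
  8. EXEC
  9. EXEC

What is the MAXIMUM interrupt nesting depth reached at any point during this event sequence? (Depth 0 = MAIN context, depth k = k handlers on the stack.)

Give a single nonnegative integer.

Event 1 (EXEC): [MAIN] PC=0: INC 3 -> ACC=3 [depth=0]
Event 2 (EXEC): [MAIN] PC=1: DEC 5 -> ACC=-2 [depth=0]
Event 3 (INT 1): INT 1 arrives: push (MAIN, PC=2), enter IRQ1 at PC=0 (depth now 1) [depth=1]
Event 4 (EXEC): [IRQ1] PC=0: INC 2 -> ACC=0 [depth=1]
Event 5 (EXEC): [IRQ1] PC=1: DEC 2 -> ACC=-2 [depth=1]
Event 6 (EXEC): [IRQ1] PC=2: IRET -> resume MAIN at PC=2 (depth now 0) [depth=0]
Event 7 (EXEC): [MAIN] PC=2: INC 1 -> ACC=-1 [depth=0]
Event 8 (EXEC): [MAIN] PC=3: NOP [depth=0]
Event 9 (EXEC): [MAIN] PC=4: HALT [depth=0]
Max depth observed: 1

Answer: 1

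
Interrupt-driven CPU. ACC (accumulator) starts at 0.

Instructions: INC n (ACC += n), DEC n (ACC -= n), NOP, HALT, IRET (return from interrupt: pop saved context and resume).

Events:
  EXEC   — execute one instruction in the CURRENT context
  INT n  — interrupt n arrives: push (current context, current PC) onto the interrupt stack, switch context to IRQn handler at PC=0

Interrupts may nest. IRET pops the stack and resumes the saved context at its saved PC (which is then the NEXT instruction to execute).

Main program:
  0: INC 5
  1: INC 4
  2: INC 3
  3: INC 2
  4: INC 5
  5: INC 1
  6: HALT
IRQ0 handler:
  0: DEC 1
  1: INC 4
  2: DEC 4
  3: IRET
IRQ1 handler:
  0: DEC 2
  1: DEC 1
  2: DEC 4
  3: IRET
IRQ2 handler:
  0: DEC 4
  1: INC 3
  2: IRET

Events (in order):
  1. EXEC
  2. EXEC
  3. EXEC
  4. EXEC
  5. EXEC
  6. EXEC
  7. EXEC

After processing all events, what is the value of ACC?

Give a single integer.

Event 1 (EXEC): [MAIN] PC=0: INC 5 -> ACC=5
Event 2 (EXEC): [MAIN] PC=1: INC 4 -> ACC=9
Event 3 (EXEC): [MAIN] PC=2: INC 3 -> ACC=12
Event 4 (EXEC): [MAIN] PC=3: INC 2 -> ACC=14
Event 5 (EXEC): [MAIN] PC=4: INC 5 -> ACC=19
Event 6 (EXEC): [MAIN] PC=5: INC 1 -> ACC=20
Event 7 (EXEC): [MAIN] PC=6: HALT

Answer: 20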